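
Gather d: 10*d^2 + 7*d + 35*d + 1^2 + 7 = 10*d^2 + 42*d + 8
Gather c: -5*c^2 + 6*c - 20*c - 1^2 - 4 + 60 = -5*c^2 - 14*c + 55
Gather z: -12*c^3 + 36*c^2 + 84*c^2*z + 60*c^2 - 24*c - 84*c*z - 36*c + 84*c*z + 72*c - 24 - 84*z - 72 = -12*c^3 + 96*c^2 + 12*c + z*(84*c^2 - 84) - 96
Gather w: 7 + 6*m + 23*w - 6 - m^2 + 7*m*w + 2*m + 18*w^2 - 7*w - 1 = -m^2 + 8*m + 18*w^2 + w*(7*m + 16)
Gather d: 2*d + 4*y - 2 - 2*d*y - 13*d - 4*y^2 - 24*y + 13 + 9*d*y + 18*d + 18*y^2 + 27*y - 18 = d*(7*y + 7) + 14*y^2 + 7*y - 7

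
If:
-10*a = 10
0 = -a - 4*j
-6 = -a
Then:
No Solution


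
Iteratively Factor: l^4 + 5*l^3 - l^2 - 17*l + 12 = (l + 3)*(l^3 + 2*l^2 - 7*l + 4) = (l - 1)*(l + 3)*(l^2 + 3*l - 4) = (l - 1)*(l + 3)*(l + 4)*(l - 1)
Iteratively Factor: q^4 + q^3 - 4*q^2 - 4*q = (q)*(q^3 + q^2 - 4*q - 4) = q*(q + 1)*(q^2 - 4) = q*(q - 2)*(q + 1)*(q + 2)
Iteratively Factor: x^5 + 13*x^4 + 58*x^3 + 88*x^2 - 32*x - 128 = (x + 2)*(x^4 + 11*x^3 + 36*x^2 + 16*x - 64) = (x + 2)*(x + 4)*(x^3 + 7*x^2 + 8*x - 16) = (x + 2)*(x + 4)^2*(x^2 + 3*x - 4) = (x + 2)*(x + 4)^3*(x - 1)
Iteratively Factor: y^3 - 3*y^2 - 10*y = (y)*(y^2 - 3*y - 10) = y*(y - 5)*(y + 2)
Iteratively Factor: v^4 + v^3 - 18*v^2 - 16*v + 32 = (v + 2)*(v^3 - v^2 - 16*v + 16) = (v - 4)*(v + 2)*(v^2 + 3*v - 4) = (v - 4)*(v + 2)*(v + 4)*(v - 1)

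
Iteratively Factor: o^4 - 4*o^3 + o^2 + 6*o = (o - 3)*(o^3 - o^2 - 2*o) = (o - 3)*(o - 2)*(o^2 + o) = (o - 3)*(o - 2)*(o + 1)*(o)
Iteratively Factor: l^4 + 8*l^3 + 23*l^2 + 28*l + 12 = (l + 3)*(l^3 + 5*l^2 + 8*l + 4) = (l + 2)*(l + 3)*(l^2 + 3*l + 2) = (l + 1)*(l + 2)*(l + 3)*(l + 2)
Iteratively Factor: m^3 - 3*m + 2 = (m + 2)*(m^2 - 2*m + 1) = (m - 1)*(m + 2)*(m - 1)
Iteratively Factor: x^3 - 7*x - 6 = (x + 1)*(x^2 - x - 6) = (x - 3)*(x + 1)*(x + 2)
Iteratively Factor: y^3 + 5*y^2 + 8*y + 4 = (y + 1)*(y^2 + 4*y + 4) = (y + 1)*(y + 2)*(y + 2)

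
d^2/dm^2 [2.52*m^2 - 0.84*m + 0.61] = 5.04000000000000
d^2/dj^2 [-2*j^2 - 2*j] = -4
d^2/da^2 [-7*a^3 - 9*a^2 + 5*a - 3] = -42*a - 18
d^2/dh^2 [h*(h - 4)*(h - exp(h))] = -h^2*exp(h) + 6*h + 6*exp(h) - 8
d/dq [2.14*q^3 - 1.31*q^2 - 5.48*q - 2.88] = 6.42*q^2 - 2.62*q - 5.48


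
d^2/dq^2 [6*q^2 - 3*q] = 12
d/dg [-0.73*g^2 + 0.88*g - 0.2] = 0.88 - 1.46*g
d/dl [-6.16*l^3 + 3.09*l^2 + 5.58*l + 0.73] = -18.48*l^2 + 6.18*l + 5.58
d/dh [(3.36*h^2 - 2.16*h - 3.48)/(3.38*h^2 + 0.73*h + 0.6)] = (9.7536*h^2 + 27.5568*h + 1.2444)/(11.4244*h^4 + 4.9348*h^3 + 4.5889*h^2 + 0.876*h + 0.36)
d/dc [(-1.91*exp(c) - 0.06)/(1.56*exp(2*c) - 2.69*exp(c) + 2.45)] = (2.9796*exp(2*c) + 0.1872*exp(c) - 4.8409)*exp(c)/(2.4336*exp(4*c) - 8.3928*exp(3*c) + 14.8801*exp(2*c) - 13.181*exp(c) + 6.0025)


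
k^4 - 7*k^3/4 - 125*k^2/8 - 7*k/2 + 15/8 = (k - 5)*(k - 1/4)*(k + 1/2)*(k + 3)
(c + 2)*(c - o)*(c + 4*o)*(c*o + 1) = c^4*o + 3*c^3*o^2 + 2*c^3*o + c^3 - 4*c^2*o^3 + 6*c^2*o^2 + 3*c^2*o + 2*c^2 - 8*c*o^3 - 4*c*o^2 + 6*c*o - 8*o^2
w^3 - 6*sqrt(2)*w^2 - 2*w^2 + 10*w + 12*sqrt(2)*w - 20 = (w - 2)*(w - 5*sqrt(2))*(w - sqrt(2))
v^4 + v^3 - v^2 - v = v*(v - 1)*(v + 1)^2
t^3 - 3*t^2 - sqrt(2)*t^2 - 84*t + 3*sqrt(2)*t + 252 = (t - 3)*(t - 7*sqrt(2))*(t + 6*sqrt(2))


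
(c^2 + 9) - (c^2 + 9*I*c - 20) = -9*I*c + 29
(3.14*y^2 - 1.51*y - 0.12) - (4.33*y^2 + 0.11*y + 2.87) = -1.19*y^2 - 1.62*y - 2.99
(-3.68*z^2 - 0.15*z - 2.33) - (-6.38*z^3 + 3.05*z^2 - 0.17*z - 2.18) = 6.38*z^3 - 6.73*z^2 + 0.02*z - 0.15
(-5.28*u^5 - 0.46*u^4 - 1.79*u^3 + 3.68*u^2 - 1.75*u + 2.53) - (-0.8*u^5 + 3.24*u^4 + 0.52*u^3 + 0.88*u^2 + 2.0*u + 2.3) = -4.48*u^5 - 3.7*u^4 - 2.31*u^3 + 2.8*u^2 - 3.75*u + 0.23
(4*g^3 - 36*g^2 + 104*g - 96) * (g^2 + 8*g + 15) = 4*g^5 - 4*g^4 - 124*g^3 + 196*g^2 + 792*g - 1440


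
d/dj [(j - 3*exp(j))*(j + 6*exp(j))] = 3*j*exp(j) + 2*j - 36*exp(2*j) + 3*exp(j)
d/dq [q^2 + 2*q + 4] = 2*q + 2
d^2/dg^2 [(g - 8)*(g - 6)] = 2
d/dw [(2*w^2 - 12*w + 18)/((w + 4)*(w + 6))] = 4*(8*w^2 + 15*w - 117)/(w^4 + 20*w^3 + 148*w^2 + 480*w + 576)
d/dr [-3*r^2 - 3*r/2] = -6*r - 3/2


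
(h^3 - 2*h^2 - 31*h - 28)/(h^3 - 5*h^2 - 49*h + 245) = (h^2 + 5*h + 4)/(h^2 + 2*h - 35)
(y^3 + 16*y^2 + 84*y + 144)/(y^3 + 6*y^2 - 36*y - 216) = (y + 4)/(y - 6)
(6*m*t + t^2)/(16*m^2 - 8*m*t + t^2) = t*(6*m + t)/(16*m^2 - 8*m*t + t^2)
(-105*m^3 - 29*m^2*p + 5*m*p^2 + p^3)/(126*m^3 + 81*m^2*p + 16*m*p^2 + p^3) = (-5*m + p)/(6*m + p)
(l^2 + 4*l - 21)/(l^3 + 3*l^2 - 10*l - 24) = (l + 7)/(l^2 + 6*l + 8)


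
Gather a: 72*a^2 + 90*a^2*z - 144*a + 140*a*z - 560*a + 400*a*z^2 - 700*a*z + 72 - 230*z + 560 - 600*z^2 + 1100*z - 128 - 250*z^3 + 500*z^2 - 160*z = a^2*(90*z + 72) + a*(400*z^2 - 560*z - 704) - 250*z^3 - 100*z^2 + 710*z + 504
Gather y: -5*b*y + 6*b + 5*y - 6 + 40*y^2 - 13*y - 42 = 6*b + 40*y^2 + y*(-5*b - 8) - 48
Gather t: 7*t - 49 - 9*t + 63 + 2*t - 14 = 0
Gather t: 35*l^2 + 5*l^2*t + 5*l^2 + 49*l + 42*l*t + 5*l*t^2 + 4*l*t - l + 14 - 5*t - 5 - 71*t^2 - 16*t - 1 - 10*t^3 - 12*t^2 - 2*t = 40*l^2 + 48*l - 10*t^3 + t^2*(5*l - 83) + t*(5*l^2 + 46*l - 23) + 8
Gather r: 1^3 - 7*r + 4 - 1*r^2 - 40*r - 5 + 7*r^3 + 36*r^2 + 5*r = 7*r^3 + 35*r^2 - 42*r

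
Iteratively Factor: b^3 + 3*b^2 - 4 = (b - 1)*(b^2 + 4*b + 4) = (b - 1)*(b + 2)*(b + 2)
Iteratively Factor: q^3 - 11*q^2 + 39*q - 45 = (q - 5)*(q^2 - 6*q + 9) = (q - 5)*(q - 3)*(q - 3)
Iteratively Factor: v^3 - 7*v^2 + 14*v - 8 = (v - 2)*(v^2 - 5*v + 4) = (v - 4)*(v - 2)*(v - 1)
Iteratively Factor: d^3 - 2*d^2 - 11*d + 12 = (d - 1)*(d^2 - d - 12) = (d - 4)*(d - 1)*(d + 3)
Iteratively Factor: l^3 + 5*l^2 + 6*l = (l + 2)*(l^2 + 3*l) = (l + 2)*(l + 3)*(l)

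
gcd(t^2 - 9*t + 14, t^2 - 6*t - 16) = 1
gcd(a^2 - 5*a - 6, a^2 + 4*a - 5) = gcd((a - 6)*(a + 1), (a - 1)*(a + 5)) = 1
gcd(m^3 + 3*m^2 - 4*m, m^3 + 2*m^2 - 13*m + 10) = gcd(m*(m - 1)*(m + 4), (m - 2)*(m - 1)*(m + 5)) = m - 1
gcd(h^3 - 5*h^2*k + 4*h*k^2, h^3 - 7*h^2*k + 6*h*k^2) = h^2 - h*k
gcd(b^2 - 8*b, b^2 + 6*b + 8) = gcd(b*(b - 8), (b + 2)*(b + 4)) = 1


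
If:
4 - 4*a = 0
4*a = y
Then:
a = 1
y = 4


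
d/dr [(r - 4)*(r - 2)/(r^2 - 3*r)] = (3*r^2 - 16*r + 24)/(r^2*(r^2 - 6*r + 9))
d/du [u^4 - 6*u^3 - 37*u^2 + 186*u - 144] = 4*u^3 - 18*u^2 - 74*u + 186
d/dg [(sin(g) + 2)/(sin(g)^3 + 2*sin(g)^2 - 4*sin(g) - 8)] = -sin(2*g)/((sin(g) - 2)^2*(sin(g) + 2)^2)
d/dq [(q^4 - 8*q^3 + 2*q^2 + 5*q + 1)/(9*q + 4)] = (27*q^4 - 128*q^3 - 78*q^2 + 16*q + 11)/(81*q^2 + 72*q + 16)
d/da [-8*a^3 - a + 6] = -24*a^2 - 1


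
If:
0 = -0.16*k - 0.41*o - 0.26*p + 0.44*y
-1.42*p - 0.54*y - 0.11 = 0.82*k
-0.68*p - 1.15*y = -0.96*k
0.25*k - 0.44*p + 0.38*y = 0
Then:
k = -0.05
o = 0.03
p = -0.04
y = -0.02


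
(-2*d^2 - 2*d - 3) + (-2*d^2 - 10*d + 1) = -4*d^2 - 12*d - 2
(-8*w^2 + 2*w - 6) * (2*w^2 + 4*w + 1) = -16*w^4 - 28*w^3 - 12*w^2 - 22*w - 6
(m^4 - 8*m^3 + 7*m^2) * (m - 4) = m^5 - 12*m^4 + 39*m^3 - 28*m^2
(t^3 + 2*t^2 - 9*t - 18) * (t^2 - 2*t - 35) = t^5 - 48*t^3 - 70*t^2 + 351*t + 630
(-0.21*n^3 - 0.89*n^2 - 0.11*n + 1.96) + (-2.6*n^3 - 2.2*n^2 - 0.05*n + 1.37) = -2.81*n^3 - 3.09*n^2 - 0.16*n + 3.33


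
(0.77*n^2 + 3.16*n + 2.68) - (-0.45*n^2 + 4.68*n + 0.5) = 1.22*n^2 - 1.52*n + 2.18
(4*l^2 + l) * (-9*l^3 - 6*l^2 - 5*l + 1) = -36*l^5 - 33*l^4 - 26*l^3 - l^2 + l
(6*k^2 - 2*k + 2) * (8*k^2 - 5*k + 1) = 48*k^4 - 46*k^3 + 32*k^2 - 12*k + 2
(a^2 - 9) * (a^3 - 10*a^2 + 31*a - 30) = a^5 - 10*a^4 + 22*a^3 + 60*a^2 - 279*a + 270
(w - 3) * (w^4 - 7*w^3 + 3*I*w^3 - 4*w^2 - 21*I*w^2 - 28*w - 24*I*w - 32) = w^5 - 10*w^4 + 3*I*w^4 + 17*w^3 - 30*I*w^3 - 16*w^2 + 39*I*w^2 + 52*w + 72*I*w + 96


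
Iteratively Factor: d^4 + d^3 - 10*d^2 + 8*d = (d + 4)*(d^3 - 3*d^2 + 2*d) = (d - 1)*(d + 4)*(d^2 - 2*d) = d*(d - 1)*(d + 4)*(d - 2)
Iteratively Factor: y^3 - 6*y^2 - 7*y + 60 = (y + 3)*(y^2 - 9*y + 20) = (y - 5)*(y + 3)*(y - 4)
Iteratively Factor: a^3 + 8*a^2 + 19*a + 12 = (a + 3)*(a^2 + 5*a + 4) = (a + 1)*(a + 3)*(a + 4)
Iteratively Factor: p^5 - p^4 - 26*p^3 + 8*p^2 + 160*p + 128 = (p + 1)*(p^4 - 2*p^3 - 24*p^2 + 32*p + 128) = (p + 1)*(p + 4)*(p^3 - 6*p^2 + 32) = (p - 4)*(p + 1)*(p + 4)*(p^2 - 2*p - 8) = (p - 4)^2*(p + 1)*(p + 4)*(p + 2)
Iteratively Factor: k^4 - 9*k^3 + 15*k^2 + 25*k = (k - 5)*(k^3 - 4*k^2 - 5*k) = k*(k - 5)*(k^2 - 4*k - 5) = k*(k - 5)^2*(k + 1)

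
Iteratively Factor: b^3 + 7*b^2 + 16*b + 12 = (b + 2)*(b^2 + 5*b + 6) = (b + 2)*(b + 3)*(b + 2)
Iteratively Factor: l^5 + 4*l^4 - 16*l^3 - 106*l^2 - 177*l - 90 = (l + 3)*(l^4 + l^3 - 19*l^2 - 49*l - 30) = (l + 1)*(l + 3)*(l^3 - 19*l - 30) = (l - 5)*(l + 1)*(l + 3)*(l^2 + 5*l + 6) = (l - 5)*(l + 1)*(l + 3)^2*(l + 2)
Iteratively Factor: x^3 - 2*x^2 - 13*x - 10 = (x + 1)*(x^2 - 3*x - 10) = (x + 1)*(x + 2)*(x - 5)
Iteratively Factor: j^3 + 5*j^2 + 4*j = (j)*(j^2 + 5*j + 4) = j*(j + 1)*(j + 4)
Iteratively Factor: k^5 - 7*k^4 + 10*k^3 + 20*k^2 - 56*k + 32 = (k - 2)*(k^4 - 5*k^3 + 20*k - 16) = (k - 2)^2*(k^3 - 3*k^2 - 6*k + 8) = (k - 4)*(k - 2)^2*(k^2 + k - 2) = (k - 4)*(k - 2)^2*(k + 2)*(k - 1)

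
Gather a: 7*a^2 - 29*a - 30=7*a^2 - 29*a - 30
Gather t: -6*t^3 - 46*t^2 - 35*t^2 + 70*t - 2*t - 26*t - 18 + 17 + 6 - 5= -6*t^3 - 81*t^2 + 42*t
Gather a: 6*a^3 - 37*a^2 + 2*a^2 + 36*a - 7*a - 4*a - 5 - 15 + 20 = 6*a^3 - 35*a^2 + 25*a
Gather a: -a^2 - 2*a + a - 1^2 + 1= -a^2 - a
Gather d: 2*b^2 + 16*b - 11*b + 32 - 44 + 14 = 2*b^2 + 5*b + 2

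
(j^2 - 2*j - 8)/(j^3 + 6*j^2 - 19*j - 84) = (j + 2)/(j^2 + 10*j + 21)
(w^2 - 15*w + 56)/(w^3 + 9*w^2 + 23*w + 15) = (w^2 - 15*w + 56)/(w^3 + 9*w^2 + 23*w + 15)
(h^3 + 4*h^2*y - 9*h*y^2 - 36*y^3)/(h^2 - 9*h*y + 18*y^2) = (-h^2 - 7*h*y - 12*y^2)/(-h + 6*y)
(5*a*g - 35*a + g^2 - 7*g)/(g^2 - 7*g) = (5*a + g)/g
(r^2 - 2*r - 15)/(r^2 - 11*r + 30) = (r + 3)/(r - 6)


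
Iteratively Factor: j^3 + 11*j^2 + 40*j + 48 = (j + 4)*(j^2 + 7*j + 12) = (j + 4)^2*(j + 3)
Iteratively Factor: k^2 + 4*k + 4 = (k + 2)*(k + 2)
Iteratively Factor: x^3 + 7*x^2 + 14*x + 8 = (x + 4)*(x^2 + 3*x + 2) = (x + 1)*(x + 4)*(x + 2)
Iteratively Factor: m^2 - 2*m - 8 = (m + 2)*(m - 4)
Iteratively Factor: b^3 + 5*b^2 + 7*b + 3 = (b + 1)*(b^2 + 4*b + 3) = (b + 1)*(b + 3)*(b + 1)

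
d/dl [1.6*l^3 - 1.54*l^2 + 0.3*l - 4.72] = 4.8*l^2 - 3.08*l + 0.3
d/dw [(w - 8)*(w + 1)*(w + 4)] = 3*w^2 - 6*w - 36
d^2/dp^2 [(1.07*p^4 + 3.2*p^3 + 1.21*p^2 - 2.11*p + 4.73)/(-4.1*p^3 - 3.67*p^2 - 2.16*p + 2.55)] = (-5.6843418860808e-14*p^8 + 45.748994*p^6 + 264.836076*p^5 - 1070.689602*p^4 - 1272.671678*p^3 - 414.541272*p^2 - 528.056226*p - 125.160276)/(68.921*p^9 + 185.0781*p^8 + 274.59627*p^7 + 115.843483*p^6 - 85.553748*p^5 - 187.165629*p^4 - 31.227714*p^3 + 35.900685*p^2 + 42.1362*p - 16.581375)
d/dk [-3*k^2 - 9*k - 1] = -6*k - 9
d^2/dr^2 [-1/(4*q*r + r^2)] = 2*(r*(4*q + r) - 4*(2*q + r)^2)/(r^3*(4*q + r)^3)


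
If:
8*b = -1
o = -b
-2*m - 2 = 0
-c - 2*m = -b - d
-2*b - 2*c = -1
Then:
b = -1/8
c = 5/8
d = -5/4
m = -1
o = 1/8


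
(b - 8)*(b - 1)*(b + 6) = b^3 - 3*b^2 - 46*b + 48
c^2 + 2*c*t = c*(c + 2*t)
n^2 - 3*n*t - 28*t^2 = (n - 7*t)*(n + 4*t)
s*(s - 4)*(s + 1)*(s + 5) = s^4 + 2*s^3 - 19*s^2 - 20*s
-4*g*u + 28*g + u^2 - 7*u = (-4*g + u)*(u - 7)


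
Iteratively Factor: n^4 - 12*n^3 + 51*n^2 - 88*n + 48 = (n - 4)*(n^3 - 8*n^2 + 19*n - 12) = (n - 4)*(n - 3)*(n^2 - 5*n + 4) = (n - 4)^2*(n - 3)*(n - 1)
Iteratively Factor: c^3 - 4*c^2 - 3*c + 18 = (c + 2)*(c^2 - 6*c + 9) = (c - 3)*(c + 2)*(c - 3)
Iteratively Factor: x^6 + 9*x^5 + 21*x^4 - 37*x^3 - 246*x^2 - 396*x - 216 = (x + 3)*(x^5 + 6*x^4 + 3*x^3 - 46*x^2 - 108*x - 72) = (x + 2)*(x + 3)*(x^4 + 4*x^3 - 5*x^2 - 36*x - 36) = (x + 2)^2*(x + 3)*(x^3 + 2*x^2 - 9*x - 18) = (x + 2)^3*(x + 3)*(x^2 - 9) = (x - 3)*(x + 2)^3*(x + 3)*(x + 3)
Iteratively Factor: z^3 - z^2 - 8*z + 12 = (z - 2)*(z^2 + z - 6) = (z - 2)^2*(z + 3)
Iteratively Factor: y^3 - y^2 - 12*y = (y + 3)*(y^2 - 4*y) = y*(y + 3)*(y - 4)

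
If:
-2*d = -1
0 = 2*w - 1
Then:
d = 1/2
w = 1/2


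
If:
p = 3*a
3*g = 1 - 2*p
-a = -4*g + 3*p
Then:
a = 2/27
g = 5/27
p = 2/9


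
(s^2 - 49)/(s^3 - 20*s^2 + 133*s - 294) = (s + 7)/(s^2 - 13*s + 42)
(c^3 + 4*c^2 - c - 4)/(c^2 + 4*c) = c - 1/c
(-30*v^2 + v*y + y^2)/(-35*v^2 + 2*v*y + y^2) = (6*v + y)/(7*v + y)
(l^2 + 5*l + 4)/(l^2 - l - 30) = (l^2 + 5*l + 4)/(l^2 - l - 30)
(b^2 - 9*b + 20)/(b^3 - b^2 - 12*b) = (b - 5)/(b*(b + 3))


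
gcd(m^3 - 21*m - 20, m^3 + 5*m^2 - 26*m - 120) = m^2 - m - 20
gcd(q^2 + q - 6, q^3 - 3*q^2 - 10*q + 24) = q^2 + q - 6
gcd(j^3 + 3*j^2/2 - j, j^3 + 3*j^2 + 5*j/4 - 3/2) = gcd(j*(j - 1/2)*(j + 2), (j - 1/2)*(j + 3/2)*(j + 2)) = j^2 + 3*j/2 - 1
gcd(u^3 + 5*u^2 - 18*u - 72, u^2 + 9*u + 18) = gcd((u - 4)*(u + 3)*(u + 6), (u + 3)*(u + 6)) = u^2 + 9*u + 18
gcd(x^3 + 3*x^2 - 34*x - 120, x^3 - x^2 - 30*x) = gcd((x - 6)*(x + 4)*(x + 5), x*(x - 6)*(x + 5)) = x^2 - x - 30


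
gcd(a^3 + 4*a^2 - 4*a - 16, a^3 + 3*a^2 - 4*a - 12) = a^2 - 4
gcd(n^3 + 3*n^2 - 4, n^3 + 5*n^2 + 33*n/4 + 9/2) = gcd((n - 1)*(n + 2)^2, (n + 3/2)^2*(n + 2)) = n + 2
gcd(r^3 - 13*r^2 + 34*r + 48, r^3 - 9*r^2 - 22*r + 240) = r^2 - 14*r + 48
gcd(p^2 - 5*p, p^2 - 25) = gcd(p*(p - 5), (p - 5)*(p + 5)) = p - 5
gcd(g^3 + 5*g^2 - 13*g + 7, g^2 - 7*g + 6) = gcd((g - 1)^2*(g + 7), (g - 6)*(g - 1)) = g - 1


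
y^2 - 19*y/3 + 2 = (y - 6)*(y - 1/3)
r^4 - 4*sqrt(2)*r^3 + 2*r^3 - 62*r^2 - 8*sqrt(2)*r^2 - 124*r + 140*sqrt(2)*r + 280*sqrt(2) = (r + 2)*(r - 7*sqrt(2))*(r - 2*sqrt(2))*(r + 5*sqrt(2))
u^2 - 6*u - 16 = (u - 8)*(u + 2)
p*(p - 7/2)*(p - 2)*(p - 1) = p^4 - 13*p^3/2 + 25*p^2/2 - 7*p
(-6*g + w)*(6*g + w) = -36*g^2 + w^2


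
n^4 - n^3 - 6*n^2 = n^2*(n - 3)*(n + 2)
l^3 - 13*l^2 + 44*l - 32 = (l - 8)*(l - 4)*(l - 1)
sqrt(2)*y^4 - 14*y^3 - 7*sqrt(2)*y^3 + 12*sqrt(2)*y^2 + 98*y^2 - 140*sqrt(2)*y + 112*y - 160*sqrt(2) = (y - 8)*(y - 5*sqrt(2))*(y - 2*sqrt(2))*(sqrt(2)*y + sqrt(2))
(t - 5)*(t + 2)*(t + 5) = t^3 + 2*t^2 - 25*t - 50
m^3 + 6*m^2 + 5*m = m*(m + 1)*(m + 5)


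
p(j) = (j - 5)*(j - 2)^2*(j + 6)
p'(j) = (j - 5)*(j - 2)^2 + (j - 5)*(j + 6)*(2*j - 4) + (j - 2)^2*(j + 6)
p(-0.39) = -172.72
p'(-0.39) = 145.79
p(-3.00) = -600.00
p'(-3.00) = 115.00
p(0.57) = -59.52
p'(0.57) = 87.62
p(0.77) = -43.33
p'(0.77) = 74.29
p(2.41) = -3.66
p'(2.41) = -16.88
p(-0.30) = -159.81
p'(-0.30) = 141.08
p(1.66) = -2.96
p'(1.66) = 17.90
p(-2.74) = -566.91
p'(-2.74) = 138.55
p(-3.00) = -600.00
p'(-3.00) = 115.00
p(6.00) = 192.00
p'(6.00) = 304.00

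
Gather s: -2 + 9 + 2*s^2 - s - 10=2*s^2 - s - 3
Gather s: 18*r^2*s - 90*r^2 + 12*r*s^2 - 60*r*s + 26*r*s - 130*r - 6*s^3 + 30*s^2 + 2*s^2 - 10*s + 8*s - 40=-90*r^2 - 130*r - 6*s^3 + s^2*(12*r + 32) + s*(18*r^2 - 34*r - 2) - 40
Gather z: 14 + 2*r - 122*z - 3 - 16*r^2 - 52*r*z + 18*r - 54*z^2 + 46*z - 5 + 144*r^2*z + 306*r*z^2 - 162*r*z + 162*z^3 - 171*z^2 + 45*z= -16*r^2 + 20*r + 162*z^3 + z^2*(306*r - 225) + z*(144*r^2 - 214*r - 31) + 6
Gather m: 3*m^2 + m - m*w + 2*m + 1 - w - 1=3*m^2 + m*(3 - w) - w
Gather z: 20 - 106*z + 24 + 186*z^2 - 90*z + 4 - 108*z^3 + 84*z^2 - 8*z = -108*z^3 + 270*z^2 - 204*z + 48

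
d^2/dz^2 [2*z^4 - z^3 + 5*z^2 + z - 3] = 24*z^2 - 6*z + 10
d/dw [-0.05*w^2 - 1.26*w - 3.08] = -0.1*w - 1.26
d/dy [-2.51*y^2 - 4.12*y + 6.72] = -5.02*y - 4.12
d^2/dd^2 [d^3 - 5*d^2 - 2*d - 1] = 6*d - 10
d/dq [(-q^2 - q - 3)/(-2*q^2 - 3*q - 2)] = (q^2 - 8*q - 7)/(4*q^4 + 12*q^3 + 17*q^2 + 12*q + 4)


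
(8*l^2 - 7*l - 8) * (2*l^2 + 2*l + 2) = 16*l^4 + 2*l^3 - 14*l^2 - 30*l - 16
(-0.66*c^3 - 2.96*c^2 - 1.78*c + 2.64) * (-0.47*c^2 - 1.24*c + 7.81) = 0.3102*c^5 + 2.2096*c^4 - 0.647600000000001*c^3 - 22.1512*c^2 - 17.1754*c + 20.6184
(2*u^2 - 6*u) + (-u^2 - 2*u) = u^2 - 8*u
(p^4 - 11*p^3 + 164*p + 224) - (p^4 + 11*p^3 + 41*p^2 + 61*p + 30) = -22*p^3 - 41*p^2 + 103*p + 194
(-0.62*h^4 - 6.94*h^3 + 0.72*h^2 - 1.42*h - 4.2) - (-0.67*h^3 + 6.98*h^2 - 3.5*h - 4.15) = -0.62*h^4 - 6.27*h^3 - 6.26*h^2 + 2.08*h - 0.0499999999999998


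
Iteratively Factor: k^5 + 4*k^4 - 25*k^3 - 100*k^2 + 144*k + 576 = (k - 4)*(k^4 + 8*k^3 + 7*k^2 - 72*k - 144) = (k - 4)*(k + 4)*(k^3 + 4*k^2 - 9*k - 36) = (k - 4)*(k - 3)*(k + 4)*(k^2 + 7*k + 12) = (k - 4)*(k - 3)*(k + 3)*(k + 4)*(k + 4)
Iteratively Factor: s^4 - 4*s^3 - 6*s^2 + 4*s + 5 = (s - 5)*(s^3 + s^2 - s - 1) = (s - 5)*(s - 1)*(s^2 + 2*s + 1) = (s - 5)*(s - 1)*(s + 1)*(s + 1)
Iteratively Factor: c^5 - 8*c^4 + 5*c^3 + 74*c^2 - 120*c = (c - 5)*(c^4 - 3*c^3 - 10*c^2 + 24*c) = (c - 5)*(c - 2)*(c^3 - c^2 - 12*c) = (c - 5)*(c - 4)*(c - 2)*(c^2 + 3*c) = (c - 5)*(c - 4)*(c - 2)*(c + 3)*(c)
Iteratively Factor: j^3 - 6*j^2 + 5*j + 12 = (j - 3)*(j^2 - 3*j - 4) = (j - 3)*(j + 1)*(j - 4)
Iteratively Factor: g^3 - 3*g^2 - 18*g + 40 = (g + 4)*(g^2 - 7*g + 10) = (g - 5)*(g + 4)*(g - 2)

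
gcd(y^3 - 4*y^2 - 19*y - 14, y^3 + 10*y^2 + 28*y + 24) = y + 2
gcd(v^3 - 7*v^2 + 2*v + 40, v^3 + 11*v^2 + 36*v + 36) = v + 2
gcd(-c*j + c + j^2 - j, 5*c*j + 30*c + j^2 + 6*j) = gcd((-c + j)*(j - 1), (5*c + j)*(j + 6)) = 1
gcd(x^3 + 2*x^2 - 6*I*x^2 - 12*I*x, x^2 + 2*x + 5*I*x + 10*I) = x + 2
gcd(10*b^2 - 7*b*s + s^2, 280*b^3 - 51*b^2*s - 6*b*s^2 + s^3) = -5*b + s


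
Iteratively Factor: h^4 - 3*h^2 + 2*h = (h)*(h^3 - 3*h + 2) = h*(h - 1)*(h^2 + h - 2) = h*(h - 1)*(h + 2)*(h - 1)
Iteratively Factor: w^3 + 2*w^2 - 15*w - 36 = (w + 3)*(w^2 - w - 12) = (w - 4)*(w + 3)*(w + 3)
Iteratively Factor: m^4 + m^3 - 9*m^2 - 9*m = (m + 3)*(m^3 - 2*m^2 - 3*m) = (m - 3)*(m + 3)*(m^2 + m) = (m - 3)*(m + 1)*(m + 3)*(m)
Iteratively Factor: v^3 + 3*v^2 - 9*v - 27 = (v + 3)*(v^2 - 9) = (v + 3)^2*(v - 3)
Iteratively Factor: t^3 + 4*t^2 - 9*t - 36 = (t + 4)*(t^2 - 9) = (t - 3)*(t + 4)*(t + 3)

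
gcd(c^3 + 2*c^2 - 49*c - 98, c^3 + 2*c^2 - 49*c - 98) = c^3 + 2*c^2 - 49*c - 98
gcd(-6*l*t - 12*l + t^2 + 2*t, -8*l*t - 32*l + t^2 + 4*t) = 1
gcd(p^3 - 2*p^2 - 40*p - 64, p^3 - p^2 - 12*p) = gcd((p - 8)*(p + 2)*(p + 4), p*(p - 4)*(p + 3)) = 1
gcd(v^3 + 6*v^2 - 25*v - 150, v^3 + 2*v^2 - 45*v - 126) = v + 6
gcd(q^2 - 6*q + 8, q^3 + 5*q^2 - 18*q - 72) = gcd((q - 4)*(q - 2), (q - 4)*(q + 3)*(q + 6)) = q - 4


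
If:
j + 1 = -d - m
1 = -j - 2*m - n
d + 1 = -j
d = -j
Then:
No Solution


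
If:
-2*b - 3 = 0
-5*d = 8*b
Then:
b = -3/2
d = 12/5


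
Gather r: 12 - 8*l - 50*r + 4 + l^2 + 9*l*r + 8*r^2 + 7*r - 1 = l^2 - 8*l + 8*r^2 + r*(9*l - 43) + 15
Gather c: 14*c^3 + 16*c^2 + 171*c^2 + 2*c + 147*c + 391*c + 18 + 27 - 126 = 14*c^3 + 187*c^2 + 540*c - 81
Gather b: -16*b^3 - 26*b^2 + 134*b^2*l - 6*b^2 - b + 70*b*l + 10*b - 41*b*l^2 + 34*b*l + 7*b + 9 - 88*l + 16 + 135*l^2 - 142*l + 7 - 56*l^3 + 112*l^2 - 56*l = -16*b^3 + b^2*(134*l - 32) + b*(-41*l^2 + 104*l + 16) - 56*l^3 + 247*l^2 - 286*l + 32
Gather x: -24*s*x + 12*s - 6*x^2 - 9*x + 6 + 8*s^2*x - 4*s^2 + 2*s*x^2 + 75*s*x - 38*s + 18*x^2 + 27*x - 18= -4*s^2 - 26*s + x^2*(2*s + 12) + x*(8*s^2 + 51*s + 18) - 12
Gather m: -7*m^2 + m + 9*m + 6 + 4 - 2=-7*m^2 + 10*m + 8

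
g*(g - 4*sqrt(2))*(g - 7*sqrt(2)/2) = g^3 - 15*sqrt(2)*g^2/2 + 28*g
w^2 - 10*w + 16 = (w - 8)*(w - 2)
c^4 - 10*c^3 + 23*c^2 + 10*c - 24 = (c - 6)*(c - 4)*(c - 1)*(c + 1)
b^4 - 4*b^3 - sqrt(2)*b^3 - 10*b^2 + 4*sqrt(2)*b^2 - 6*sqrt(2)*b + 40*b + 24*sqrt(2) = (b - 4)*(b - 3*sqrt(2))*(b + sqrt(2))^2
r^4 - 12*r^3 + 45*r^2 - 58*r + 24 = (r - 6)*(r - 4)*(r - 1)^2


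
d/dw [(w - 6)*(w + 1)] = 2*w - 5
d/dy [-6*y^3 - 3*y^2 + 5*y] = -18*y^2 - 6*y + 5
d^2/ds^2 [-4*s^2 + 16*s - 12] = -8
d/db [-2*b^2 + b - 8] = 1 - 4*b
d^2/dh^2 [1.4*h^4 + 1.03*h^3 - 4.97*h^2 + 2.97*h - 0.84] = 16.8*h^2 + 6.18*h - 9.94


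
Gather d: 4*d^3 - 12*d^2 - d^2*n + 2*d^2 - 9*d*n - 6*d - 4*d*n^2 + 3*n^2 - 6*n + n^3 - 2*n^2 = 4*d^3 + d^2*(-n - 10) + d*(-4*n^2 - 9*n - 6) + n^3 + n^2 - 6*n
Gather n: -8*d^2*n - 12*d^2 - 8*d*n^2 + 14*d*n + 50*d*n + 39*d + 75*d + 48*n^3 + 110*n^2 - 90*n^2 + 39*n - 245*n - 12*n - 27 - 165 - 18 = -12*d^2 + 114*d + 48*n^3 + n^2*(20 - 8*d) + n*(-8*d^2 + 64*d - 218) - 210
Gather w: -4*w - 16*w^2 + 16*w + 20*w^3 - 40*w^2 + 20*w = 20*w^3 - 56*w^2 + 32*w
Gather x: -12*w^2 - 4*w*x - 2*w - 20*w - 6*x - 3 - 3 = -12*w^2 - 22*w + x*(-4*w - 6) - 6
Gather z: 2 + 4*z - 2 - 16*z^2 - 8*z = -16*z^2 - 4*z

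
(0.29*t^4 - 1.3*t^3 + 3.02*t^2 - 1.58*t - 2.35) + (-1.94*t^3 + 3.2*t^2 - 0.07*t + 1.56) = 0.29*t^4 - 3.24*t^3 + 6.22*t^2 - 1.65*t - 0.79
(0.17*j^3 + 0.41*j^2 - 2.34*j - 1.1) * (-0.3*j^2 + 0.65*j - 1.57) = -0.051*j^5 - 0.0125*j^4 + 0.7016*j^3 - 1.8347*j^2 + 2.9588*j + 1.727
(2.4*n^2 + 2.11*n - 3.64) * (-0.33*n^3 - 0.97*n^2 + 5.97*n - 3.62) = -0.792*n^5 - 3.0243*n^4 + 13.4825*n^3 + 7.4395*n^2 - 29.369*n + 13.1768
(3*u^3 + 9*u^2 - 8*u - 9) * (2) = 6*u^3 + 18*u^2 - 16*u - 18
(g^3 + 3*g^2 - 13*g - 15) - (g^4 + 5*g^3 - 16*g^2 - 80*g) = -g^4 - 4*g^3 + 19*g^2 + 67*g - 15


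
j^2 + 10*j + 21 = (j + 3)*(j + 7)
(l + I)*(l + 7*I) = l^2 + 8*I*l - 7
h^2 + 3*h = h*(h + 3)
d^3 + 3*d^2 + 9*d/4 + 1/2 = (d + 1/2)^2*(d + 2)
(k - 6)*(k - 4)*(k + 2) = k^3 - 8*k^2 + 4*k + 48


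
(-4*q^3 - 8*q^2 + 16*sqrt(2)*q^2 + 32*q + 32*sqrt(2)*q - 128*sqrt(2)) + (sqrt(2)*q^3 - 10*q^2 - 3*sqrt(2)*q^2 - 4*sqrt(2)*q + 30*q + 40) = -4*q^3 + sqrt(2)*q^3 - 18*q^2 + 13*sqrt(2)*q^2 + 28*sqrt(2)*q + 62*q - 128*sqrt(2) + 40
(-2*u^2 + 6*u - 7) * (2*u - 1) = -4*u^3 + 14*u^2 - 20*u + 7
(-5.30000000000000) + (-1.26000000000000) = -6.56000000000000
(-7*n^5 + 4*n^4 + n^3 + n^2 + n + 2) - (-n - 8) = -7*n^5 + 4*n^4 + n^3 + n^2 + 2*n + 10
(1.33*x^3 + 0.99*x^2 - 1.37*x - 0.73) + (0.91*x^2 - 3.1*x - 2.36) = 1.33*x^3 + 1.9*x^2 - 4.47*x - 3.09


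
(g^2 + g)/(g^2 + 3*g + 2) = g/(g + 2)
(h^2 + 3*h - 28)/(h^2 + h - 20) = (h + 7)/(h + 5)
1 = 1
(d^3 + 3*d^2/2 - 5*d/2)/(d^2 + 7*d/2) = (2*d^2 + 3*d - 5)/(2*d + 7)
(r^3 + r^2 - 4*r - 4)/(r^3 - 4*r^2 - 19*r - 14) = (r - 2)/(r - 7)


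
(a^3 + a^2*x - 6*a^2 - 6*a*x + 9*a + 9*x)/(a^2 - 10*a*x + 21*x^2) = (a^3 + a^2*x - 6*a^2 - 6*a*x + 9*a + 9*x)/(a^2 - 10*a*x + 21*x^2)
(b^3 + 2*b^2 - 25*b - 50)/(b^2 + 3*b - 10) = (b^2 - 3*b - 10)/(b - 2)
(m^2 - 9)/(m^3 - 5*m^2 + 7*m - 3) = (m + 3)/(m^2 - 2*m + 1)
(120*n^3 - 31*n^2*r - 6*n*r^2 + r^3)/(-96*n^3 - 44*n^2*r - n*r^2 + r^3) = (-15*n^2 + 2*n*r + r^2)/(12*n^2 + 7*n*r + r^2)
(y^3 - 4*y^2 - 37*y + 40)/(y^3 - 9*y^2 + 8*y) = (y + 5)/y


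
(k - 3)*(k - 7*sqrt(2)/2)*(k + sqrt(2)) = k^3 - 5*sqrt(2)*k^2/2 - 3*k^2 - 7*k + 15*sqrt(2)*k/2 + 21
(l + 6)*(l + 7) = l^2 + 13*l + 42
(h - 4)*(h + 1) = h^2 - 3*h - 4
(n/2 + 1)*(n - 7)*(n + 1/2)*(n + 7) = n^4/2 + 5*n^3/4 - 24*n^2 - 245*n/4 - 49/2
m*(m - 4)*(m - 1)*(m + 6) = m^4 + m^3 - 26*m^2 + 24*m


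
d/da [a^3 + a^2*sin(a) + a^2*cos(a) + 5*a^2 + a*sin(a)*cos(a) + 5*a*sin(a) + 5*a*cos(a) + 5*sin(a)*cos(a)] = sqrt(2)*a^2*cos(a + pi/4) + 3*a^2 - 3*a*sin(a) + 7*a*cos(a) + a*cos(2*a) + 10*a + sin(2*a)/2 + 5*sqrt(2)*sin(a + pi/4) + 5*cos(2*a)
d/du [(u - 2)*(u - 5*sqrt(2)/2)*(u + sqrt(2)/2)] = 3*u^2 - 4*sqrt(2)*u - 4*u - 5/2 + 4*sqrt(2)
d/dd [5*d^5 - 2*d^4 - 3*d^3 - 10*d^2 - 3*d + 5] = 25*d^4 - 8*d^3 - 9*d^2 - 20*d - 3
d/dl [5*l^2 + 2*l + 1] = 10*l + 2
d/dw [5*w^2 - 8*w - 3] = 10*w - 8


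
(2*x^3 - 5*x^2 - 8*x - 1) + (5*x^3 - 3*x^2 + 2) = 7*x^3 - 8*x^2 - 8*x + 1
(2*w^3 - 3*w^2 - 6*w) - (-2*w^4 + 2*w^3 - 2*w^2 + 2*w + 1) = 2*w^4 - w^2 - 8*w - 1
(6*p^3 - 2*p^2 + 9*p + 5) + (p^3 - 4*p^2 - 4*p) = 7*p^3 - 6*p^2 + 5*p + 5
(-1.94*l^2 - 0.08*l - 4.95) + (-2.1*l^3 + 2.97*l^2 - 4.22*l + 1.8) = -2.1*l^3 + 1.03*l^2 - 4.3*l - 3.15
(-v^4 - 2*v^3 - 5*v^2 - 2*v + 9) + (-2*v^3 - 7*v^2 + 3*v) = -v^4 - 4*v^3 - 12*v^2 + v + 9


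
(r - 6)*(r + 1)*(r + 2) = r^3 - 3*r^2 - 16*r - 12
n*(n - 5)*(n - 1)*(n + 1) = n^4 - 5*n^3 - n^2 + 5*n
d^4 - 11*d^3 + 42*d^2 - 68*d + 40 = (d - 5)*(d - 2)^3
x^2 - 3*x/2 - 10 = (x - 4)*(x + 5/2)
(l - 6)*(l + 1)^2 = l^3 - 4*l^2 - 11*l - 6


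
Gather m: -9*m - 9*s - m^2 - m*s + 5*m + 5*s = -m^2 + m*(-s - 4) - 4*s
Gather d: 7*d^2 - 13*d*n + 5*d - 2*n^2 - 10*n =7*d^2 + d*(5 - 13*n) - 2*n^2 - 10*n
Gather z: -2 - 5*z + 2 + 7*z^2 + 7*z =7*z^2 + 2*z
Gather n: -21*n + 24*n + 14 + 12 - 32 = 3*n - 6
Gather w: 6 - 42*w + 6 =12 - 42*w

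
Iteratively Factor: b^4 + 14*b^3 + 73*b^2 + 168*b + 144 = (b + 4)*(b^3 + 10*b^2 + 33*b + 36) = (b + 4)^2*(b^2 + 6*b + 9) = (b + 3)*(b + 4)^2*(b + 3)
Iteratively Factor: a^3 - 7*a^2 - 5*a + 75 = (a - 5)*(a^2 - 2*a - 15) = (a - 5)^2*(a + 3)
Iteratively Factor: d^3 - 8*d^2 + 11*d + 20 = (d - 5)*(d^2 - 3*d - 4) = (d - 5)*(d - 4)*(d + 1)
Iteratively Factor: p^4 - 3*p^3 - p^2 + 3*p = (p)*(p^3 - 3*p^2 - p + 3) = p*(p + 1)*(p^2 - 4*p + 3) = p*(p - 3)*(p + 1)*(p - 1)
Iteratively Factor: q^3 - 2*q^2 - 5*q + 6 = (q - 3)*(q^2 + q - 2) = (q - 3)*(q + 2)*(q - 1)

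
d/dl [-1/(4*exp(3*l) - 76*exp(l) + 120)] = (3*exp(2*l) - 19)*exp(l)/(4*(exp(3*l) - 19*exp(l) + 30)^2)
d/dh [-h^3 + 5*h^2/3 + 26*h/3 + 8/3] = -3*h^2 + 10*h/3 + 26/3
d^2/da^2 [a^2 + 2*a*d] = 2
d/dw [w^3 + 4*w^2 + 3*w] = 3*w^2 + 8*w + 3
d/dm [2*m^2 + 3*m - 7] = 4*m + 3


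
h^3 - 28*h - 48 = (h - 6)*(h + 2)*(h + 4)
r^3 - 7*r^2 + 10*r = r*(r - 5)*(r - 2)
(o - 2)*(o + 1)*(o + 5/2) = o^3 + 3*o^2/2 - 9*o/2 - 5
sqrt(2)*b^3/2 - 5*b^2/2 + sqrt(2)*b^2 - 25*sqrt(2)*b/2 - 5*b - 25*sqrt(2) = (b - 5*sqrt(2))*(b + 5*sqrt(2)/2)*(sqrt(2)*b/2 + sqrt(2))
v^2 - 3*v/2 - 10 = (v - 4)*(v + 5/2)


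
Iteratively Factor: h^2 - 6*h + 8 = (h - 4)*(h - 2)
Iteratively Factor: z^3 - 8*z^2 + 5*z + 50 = (z - 5)*(z^2 - 3*z - 10) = (z - 5)^2*(z + 2)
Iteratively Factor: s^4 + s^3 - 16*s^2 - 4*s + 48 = (s + 2)*(s^3 - s^2 - 14*s + 24) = (s - 3)*(s + 2)*(s^2 + 2*s - 8) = (s - 3)*(s - 2)*(s + 2)*(s + 4)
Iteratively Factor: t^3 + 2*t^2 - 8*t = (t - 2)*(t^2 + 4*t) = t*(t - 2)*(t + 4)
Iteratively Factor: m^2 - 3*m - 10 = (m + 2)*(m - 5)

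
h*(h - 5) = h^2 - 5*h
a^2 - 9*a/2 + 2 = (a - 4)*(a - 1/2)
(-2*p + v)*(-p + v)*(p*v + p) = 2*p^3*v + 2*p^3 - 3*p^2*v^2 - 3*p^2*v + p*v^3 + p*v^2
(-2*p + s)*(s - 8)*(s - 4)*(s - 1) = -2*p*s^3 + 26*p*s^2 - 88*p*s + 64*p + s^4 - 13*s^3 + 44*s^2 - 32*s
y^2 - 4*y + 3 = (y - 3)*(y - 1)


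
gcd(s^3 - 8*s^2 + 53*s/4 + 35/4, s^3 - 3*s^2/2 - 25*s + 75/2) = s - 5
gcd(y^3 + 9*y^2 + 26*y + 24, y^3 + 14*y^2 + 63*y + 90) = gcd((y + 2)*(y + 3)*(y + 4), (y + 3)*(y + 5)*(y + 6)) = y + 3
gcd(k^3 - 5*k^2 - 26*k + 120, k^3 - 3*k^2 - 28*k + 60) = k^2 - k - 30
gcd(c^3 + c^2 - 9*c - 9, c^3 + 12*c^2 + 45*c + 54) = c + 3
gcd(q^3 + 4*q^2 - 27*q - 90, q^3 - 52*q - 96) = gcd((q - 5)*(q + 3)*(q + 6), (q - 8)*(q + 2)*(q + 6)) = q + 6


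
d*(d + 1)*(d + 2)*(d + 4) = d^4 + 7*d^3 + 14*d^2 + 8*d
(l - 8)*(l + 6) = l^2 - 2*l - 48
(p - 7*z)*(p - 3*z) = p^2 - 10*p*z + 21*z^2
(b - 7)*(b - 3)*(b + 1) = b^3 - 9*b^2 + 11*b + 21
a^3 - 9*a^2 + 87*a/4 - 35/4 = (a - 5)*(a - 7/2)*(a - 1/2)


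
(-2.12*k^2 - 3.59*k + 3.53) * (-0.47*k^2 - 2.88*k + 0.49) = 0.9964*k^4 + 7.7929*k^3 + 7.6413*k^2 - 11.9255*k + 1.7297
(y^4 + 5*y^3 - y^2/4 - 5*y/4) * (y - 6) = y^5 - y^4 - 121*y^3/4 + y^2/4 + 15*y/2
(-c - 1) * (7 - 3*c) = 3*c^2 - 4*c - 7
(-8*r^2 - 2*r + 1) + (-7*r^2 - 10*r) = -15*r^2 - 12*r + 1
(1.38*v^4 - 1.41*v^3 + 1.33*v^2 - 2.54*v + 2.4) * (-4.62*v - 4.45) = -6.3756*v^5 + 0.3732*v^4 + 0.129899999999999*v^3 + 5.8163*v^2 + 0.215000000000002*v - 10.68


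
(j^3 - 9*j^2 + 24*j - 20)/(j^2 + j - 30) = (j^2 - 4*j + 4)/(j + 6)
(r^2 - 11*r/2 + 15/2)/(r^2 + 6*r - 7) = (2*r^2 - 11*r + 15)/(2*(r^2 + 6*r - 7))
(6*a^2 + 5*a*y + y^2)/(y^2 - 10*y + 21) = (6*a^2 + 5*a*y + y^2)/(y^2 - 10*y + 21)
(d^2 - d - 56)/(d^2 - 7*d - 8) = (d + 7)/(d + 1)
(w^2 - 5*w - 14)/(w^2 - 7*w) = (w + 2)/w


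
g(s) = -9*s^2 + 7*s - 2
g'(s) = 7 - 18*s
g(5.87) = -271.02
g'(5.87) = -98.66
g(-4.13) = -184.42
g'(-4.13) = 81.34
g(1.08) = -4.94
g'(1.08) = -12.44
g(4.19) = -130.67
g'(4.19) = -68.42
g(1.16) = -5.99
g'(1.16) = -13.88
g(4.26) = -135.51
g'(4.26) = -69.68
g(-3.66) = -148.18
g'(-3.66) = 72.88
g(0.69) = -1.45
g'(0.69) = -5.42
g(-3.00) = -104.00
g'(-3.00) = 61.00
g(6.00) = -284.00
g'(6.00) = -101.00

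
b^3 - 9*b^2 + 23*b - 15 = (b - 5)*(b - 3)*(b - 1)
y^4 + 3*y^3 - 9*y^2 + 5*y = y*(y - 1)^2*(y + 5)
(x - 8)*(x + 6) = x^2 - 2*x - 48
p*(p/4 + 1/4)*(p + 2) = p^3/4 + 3*p^2/4 + p/2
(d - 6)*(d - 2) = d^2 - 8*d + 12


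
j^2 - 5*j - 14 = (j - 7)*(j + 2)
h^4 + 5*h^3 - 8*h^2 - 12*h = h*(h - 2)*(h + 1)*(h + 6)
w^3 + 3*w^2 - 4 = (w - 1)*(w + 2)^2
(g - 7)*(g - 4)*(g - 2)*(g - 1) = g^4 - 14*g^3 + 63*g^2 - 106*g + 56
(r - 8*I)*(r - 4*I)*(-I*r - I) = -I*r^3 - 12*r^2 - I*r^2 - 12*r + 32*I*r + 32*I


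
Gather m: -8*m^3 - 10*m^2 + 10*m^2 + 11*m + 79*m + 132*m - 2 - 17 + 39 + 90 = -8*m^3 + 222*m + 110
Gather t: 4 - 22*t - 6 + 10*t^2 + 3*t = 10*t^2 - 19*t - 2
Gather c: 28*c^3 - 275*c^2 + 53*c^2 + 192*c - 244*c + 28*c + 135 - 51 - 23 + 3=28*c^3 - 222*c^2 - 24*c + 64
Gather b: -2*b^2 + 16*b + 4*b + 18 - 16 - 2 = -2*b^2 + 20*b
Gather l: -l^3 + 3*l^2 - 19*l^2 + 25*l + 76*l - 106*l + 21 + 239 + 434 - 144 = -l^3 - 16*l^2 - 5*l + 550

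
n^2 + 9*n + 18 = (n + 3)*(n + 6)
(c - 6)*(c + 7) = c^2 + c - 42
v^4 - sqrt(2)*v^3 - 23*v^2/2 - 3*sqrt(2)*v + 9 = (v - 3*sqrt(2))*(v - sqrt(2)/2)*(v + sqrt(2))*(v + 3*sqrt(2)/2)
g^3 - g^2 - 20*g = g*(g - 5)*(g + 4)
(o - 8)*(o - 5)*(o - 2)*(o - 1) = o^4 - 16*o^3 + 81*o^2 - 146*o + 80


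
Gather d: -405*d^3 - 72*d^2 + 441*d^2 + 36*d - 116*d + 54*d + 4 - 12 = -405*d^3 + 369*d^2 - 26*d - 8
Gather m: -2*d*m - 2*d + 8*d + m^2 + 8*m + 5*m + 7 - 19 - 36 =6*d + m^2 + m*(13 - 2*d) - 48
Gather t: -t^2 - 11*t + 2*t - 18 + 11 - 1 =-t^2 - 9*t - 8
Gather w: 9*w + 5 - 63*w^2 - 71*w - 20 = -63*w^2 - 62*w - 15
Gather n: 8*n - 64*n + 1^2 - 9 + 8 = -56*n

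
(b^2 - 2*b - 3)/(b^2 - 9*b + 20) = (b^2 - 2*b - 3)/(b^2 - 9*b + 20)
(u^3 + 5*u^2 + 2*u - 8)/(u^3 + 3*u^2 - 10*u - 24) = (u - 1)/(u - 3)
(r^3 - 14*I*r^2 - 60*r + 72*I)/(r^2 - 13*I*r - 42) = (r^2 - 8*I*r - 12)/(r - 7*I)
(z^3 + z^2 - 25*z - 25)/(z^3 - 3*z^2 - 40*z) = (z^2 - 4*z - 5)/(z*(z - 8))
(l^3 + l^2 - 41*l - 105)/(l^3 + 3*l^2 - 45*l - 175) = (l + 3)/(l + 5)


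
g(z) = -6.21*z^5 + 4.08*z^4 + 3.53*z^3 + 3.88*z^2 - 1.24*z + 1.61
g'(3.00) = -1957.06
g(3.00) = -1050.43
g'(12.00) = -614035.00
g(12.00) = -1453998.55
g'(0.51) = 5.54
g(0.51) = 2.52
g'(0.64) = 7.13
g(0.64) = 3.35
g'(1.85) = -211.01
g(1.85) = -51.83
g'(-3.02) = -2960.39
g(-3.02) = 1842.90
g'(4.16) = -7909.77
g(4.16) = -6197.12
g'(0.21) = 0.95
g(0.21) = 1.56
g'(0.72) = 7.58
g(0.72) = 3.94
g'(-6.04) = -44582.53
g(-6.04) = 54723.12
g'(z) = -31.05*z^4 + 16.32*z^3 + 10.59*z^2 + 7.76*z - 1.24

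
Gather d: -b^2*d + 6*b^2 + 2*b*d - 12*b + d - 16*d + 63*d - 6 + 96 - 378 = 6*b^2 - 12*b + d*(-b^2 + 2*b + 48) - 288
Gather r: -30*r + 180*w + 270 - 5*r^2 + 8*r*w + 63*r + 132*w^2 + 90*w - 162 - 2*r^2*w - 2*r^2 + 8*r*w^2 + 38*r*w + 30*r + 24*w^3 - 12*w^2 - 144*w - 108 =r^2*(-2*w - 7) + r*(8*w^2 + 46*w + 63) + 24*w^3 + 120*w^2 + 126*w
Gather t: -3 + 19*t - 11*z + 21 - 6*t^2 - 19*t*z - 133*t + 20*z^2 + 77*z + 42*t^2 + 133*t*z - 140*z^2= 36*t^2 + t*(114*z - 114) - 120*z^2 + 66*z + 18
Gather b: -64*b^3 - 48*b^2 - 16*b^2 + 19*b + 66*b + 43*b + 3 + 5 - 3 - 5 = -64*b^3 - 64*b^2 + 128*b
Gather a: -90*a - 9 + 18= 9 - 90*a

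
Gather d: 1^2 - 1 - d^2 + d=-d^2 + d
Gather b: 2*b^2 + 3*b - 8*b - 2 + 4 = 2*b^2 - 5*b + 2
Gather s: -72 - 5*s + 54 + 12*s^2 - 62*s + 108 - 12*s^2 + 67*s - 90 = 0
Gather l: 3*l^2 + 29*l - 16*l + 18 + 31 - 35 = 3*l^2 + 13*l + 14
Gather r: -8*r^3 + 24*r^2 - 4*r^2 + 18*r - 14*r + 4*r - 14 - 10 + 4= -8*r^3 + 20*r^2 + 8*r - 20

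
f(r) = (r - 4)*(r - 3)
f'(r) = 2*r - 7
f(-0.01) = 12.07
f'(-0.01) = -7.02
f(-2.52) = 35.99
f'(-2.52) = -12.04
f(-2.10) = 31.11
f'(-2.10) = -11.20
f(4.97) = 1.91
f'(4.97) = 2.94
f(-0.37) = 14.73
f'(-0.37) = -7.74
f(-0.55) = 16.15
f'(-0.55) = -8.10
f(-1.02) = 20.18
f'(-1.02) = -9.04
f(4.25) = 0.31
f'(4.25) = 1.50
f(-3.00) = 42.00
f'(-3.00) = -13.00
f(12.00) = 72.00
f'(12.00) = 17.00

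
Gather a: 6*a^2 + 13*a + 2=6*a^2 + 13*a + 2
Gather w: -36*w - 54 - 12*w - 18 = -48*w - 72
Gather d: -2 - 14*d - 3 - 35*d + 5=-49*d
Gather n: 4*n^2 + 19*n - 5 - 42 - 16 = 4*n^2 + 19*n - 63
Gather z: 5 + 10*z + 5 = 10*z + 10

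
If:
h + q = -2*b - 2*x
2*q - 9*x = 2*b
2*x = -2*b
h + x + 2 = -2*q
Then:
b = 4/9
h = 14/9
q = -14/9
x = -4/9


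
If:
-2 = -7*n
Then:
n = 2/7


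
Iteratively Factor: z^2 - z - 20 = (z + 4)*(z - 5)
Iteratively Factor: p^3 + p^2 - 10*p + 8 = (p - 1)*(p^2 + 2*p - 8) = (p - 2)*(p - 1)*(p + 4)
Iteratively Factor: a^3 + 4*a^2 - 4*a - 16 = (a - 2)*(a^2 + 6*a + 8) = (a - 2)*(a + 2)*(a + 4)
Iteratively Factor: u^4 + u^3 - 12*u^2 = (u)*(u^3 + u^2 - 12*u) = u*(u - 3)*(u^2 + 4*u) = u^2*(u - 3)*(u + 4)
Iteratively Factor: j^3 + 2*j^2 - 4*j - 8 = (j + 2)*(j^2 - 4) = (j + 2)^2*(j - 2)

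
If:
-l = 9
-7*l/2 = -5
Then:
No Solution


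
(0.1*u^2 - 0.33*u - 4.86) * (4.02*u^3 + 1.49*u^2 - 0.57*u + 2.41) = 0.402*u^5 - 1.1776*u^4 - 20.0859*u^3 - 6.8123*u^2 + 1.9749*u - 11.7126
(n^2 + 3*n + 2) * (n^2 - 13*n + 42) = n^4 - 10*n^3 + 5*n^2 + 100*n + 84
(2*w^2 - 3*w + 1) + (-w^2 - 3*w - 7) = w^2 - 6*w - 6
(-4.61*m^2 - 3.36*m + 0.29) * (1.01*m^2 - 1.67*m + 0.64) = -4.6561*m^4 + 4.3051*m^3 + 2.9537*m^2 - 2.6347*m + 0.1856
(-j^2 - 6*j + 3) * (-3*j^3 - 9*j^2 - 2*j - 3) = 3*j^5 + 27*j^4 + 47*j^3 - 12*j^2 + 12*j - 9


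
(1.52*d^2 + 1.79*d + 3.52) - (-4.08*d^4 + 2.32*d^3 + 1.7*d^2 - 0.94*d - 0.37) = 4.08*d^4 - 2.32*d^3 - 0.18*d^2 + 2.73*d + 3.89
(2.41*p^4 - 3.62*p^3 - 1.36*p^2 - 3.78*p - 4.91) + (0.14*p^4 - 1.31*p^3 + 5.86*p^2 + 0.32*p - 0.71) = 2.55*p^4 - 4.93*p^3 + 4.5*p^2 - 3.46*p - 5.62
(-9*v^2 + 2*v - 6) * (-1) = 9*v^2 - 2*v + 6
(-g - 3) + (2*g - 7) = g - 10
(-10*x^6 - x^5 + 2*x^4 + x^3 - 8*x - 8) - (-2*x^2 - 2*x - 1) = -10*x^6 - x^5 + 2*x^4 + x^3 + 2*x^2 - 6*x - 7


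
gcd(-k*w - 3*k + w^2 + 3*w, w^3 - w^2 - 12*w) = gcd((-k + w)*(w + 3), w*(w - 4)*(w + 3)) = w + 3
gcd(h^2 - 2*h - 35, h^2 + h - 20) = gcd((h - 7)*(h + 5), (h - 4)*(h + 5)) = h + 5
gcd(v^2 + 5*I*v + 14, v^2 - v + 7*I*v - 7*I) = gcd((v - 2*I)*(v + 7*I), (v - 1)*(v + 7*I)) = v + 7*I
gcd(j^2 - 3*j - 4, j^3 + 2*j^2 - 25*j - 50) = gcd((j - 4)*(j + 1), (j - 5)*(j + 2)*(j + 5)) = 1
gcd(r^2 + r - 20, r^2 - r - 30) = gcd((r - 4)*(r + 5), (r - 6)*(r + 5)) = r + 5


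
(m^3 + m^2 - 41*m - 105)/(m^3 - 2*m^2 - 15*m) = (m^2 - 2*m - 35)/(m*(m - 5))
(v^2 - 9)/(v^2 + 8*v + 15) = (v - 3)/(v + 5)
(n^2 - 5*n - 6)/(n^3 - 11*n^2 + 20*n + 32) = (n - 6)/(n^2 - 12*n + 32)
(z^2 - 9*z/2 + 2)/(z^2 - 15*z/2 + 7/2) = (z - 4)/(z - 7)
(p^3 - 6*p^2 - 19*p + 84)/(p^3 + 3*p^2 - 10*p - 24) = (p - 7)/(p + 2)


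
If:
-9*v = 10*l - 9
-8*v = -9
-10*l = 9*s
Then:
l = -9/80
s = 1/8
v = 9/8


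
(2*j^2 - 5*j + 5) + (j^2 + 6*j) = 3*j^2 + j + 5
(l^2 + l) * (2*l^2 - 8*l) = 2*l^4 - 6*l^3 - 8*l^2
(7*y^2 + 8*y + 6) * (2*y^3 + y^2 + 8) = 14*y^5 + 23*y^4 + 20*y^3 + 62*y^2 + 64*y + 48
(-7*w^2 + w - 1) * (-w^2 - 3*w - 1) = 7*w^4 + 20*w^3 + 5*w^2 + 2*w + 1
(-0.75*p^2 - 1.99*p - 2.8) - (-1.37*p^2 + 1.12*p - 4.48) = 0.62*p^2 - 3.11*p + 1.68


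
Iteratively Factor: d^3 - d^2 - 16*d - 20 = (d + 2)*(d^2 - 3*d - 10) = (d - 5)*(d + 2)*(d + 2)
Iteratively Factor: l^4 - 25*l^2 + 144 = (l + 3)*(l^3 - 3*l^2 - 16*l + 48) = (l - 3)*(l + 3)*(l^2 - 16) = (l - 4)*(l - 3)*(l + 3)*(l + 4)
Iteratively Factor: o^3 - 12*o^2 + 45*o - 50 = (o - 5)*(o^2 - 7*o + 10) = (o - 5)*(o - 2)*(o - 5)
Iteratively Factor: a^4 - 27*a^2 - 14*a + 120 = (a - 2)*(a^3 + 2*a^2 - 23*a - 60) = (a - 2)*(a + 4)*(a^2 - 2*a - 15) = (a - 2)*(a + 3)*(a + 4)*(a - 5)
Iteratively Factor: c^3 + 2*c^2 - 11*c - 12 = (c + 4)*(c^2 - 2*c - 3) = (c + 1)*(c + 4)*(c - 3)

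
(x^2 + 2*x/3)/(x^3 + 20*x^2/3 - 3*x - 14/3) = x/(x^2 + 6*x - 7)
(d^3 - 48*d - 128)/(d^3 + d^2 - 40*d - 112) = (d - 8)/(d - 7)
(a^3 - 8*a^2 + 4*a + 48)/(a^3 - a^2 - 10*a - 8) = (a - 6)/(a + 1)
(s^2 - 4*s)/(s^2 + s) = (s - 4)/(s + 1)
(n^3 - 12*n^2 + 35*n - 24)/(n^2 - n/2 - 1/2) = 2*(n^2 - 11*n + 24)/(2*n + 1)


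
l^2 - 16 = (l - 4)*(l + 4)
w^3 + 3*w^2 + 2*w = w*(w + 1)*(w + 2)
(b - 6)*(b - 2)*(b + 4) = b^3 - 4*b^2 - 20*b + 48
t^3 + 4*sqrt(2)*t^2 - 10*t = t*(t - sqrt(2))*(t + 5*sqrt(2))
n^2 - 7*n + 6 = (n - 6)*(n - 1)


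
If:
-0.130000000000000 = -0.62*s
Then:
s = 0.21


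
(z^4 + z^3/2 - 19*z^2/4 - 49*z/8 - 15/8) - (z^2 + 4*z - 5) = z^4 + z^3/2 - 23*z^2/4 - 81*z/8 + 25/8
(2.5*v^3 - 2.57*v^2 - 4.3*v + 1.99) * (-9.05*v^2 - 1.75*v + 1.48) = -22.625*v^5 + 18.8835*v^4 + 47.1125*v^3 - 14.2881*v^2 - 9.8465*v + 2.9452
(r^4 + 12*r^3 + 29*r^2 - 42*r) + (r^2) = r^4 + 12*r^3 + 30*r^2 - 42*r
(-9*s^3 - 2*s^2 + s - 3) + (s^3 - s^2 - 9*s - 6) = -8*s^3 - 3*s^2 - 8*s - 9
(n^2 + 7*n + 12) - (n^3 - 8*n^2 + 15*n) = -n^3 + 9*n^2 - 8*n + 12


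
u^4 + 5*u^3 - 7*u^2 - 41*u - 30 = (u - 3)*(u + 1)*(u + 2)*(u + 5)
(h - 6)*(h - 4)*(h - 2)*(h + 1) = h^4 - 11*h^3 + 32*h^2 - 4*h - 48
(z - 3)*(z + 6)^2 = z^3 + 9*z^2 - 108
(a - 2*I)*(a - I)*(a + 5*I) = a^3 + 2*I*a^2 + 13*a - 10*I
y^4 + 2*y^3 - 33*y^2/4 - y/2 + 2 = (y - 2)*(y - 1/2)*(y + 1/2)*(y + 4)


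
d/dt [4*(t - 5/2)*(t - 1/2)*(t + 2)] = 12*t^2 - 8*t - 19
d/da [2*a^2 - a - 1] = 4*a - 1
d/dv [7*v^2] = 14*v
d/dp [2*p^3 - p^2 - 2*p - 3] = 6*p^2 - 2*p - 2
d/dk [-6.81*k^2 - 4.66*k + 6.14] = -13.62*k - 4.66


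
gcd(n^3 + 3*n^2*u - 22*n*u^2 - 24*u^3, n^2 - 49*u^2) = 1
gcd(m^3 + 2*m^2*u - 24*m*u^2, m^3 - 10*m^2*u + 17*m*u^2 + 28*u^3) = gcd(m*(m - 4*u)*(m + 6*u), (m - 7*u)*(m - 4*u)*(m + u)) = -m + 4*u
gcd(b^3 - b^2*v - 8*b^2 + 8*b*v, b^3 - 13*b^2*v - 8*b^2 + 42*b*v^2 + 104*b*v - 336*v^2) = b - 8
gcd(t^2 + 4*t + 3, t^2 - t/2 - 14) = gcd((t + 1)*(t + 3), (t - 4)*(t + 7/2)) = 1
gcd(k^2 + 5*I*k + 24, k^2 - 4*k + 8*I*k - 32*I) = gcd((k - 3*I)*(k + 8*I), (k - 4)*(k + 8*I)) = k + 8*I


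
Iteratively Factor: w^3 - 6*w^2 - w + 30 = (w - 5)*(w^2 - w - 6) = (w - 5)*(w + 2)*(w - 3)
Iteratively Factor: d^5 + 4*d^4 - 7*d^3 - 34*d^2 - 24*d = (d - 3)*(d^4 + 7*d^3 + 14*d^2 + 8*d) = (d - 3)*(d + 4)*(d^3 + 3*d^2 + 2*d) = (d - 3)*(d + 2)*(d + 4)*(d^2 + d) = (d - 3)*(d + 1)*(d + 2)*(d + 4)*(d)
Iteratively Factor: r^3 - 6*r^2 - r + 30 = (r - 5)*(r^2 - r - 6) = (r - 5)*(r - 3)*(r + 2)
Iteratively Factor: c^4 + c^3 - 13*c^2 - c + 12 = (c - 3)*(c^3 + 4*c^2 - c - 4) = (c - 3)*(c + 1)*(c^2 + 3*c - 4) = (c - 3)*(c - 1)*(c + 1)*(c + 4)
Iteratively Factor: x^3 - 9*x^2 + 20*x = (x - 5)*(x^2 - 4*x) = (x - 5)*(x - 4)*(x)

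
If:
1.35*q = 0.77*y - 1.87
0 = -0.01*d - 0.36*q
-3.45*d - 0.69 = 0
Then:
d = -0.20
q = 0.01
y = 2.44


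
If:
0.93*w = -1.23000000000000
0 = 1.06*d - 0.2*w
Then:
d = -0.25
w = -1.32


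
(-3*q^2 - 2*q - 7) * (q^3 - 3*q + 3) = -3*q^5 - 2*q^4 + 2*q^3 - 3*q^2 + 15*q - 21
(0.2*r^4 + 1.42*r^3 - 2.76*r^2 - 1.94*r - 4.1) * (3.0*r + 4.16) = 0.6*r^5 + 5.092*r^4 - 2.3728*r^3 - 17.3016*r^2 - 20.3704*r - 17.056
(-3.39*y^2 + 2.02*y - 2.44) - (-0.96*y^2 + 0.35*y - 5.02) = -2.43*y^2 + 1.67*y + 2.58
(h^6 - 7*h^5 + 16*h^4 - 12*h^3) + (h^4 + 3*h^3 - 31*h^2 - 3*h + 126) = h^6 - 7*h^5 + 17*h^4 - 9*h^3 - 31*h^2 - 3*h + 126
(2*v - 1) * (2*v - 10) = 4*v^2 - 22*v + 10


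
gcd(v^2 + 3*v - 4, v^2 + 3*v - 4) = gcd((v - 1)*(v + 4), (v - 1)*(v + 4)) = v^2 + 3*v - 4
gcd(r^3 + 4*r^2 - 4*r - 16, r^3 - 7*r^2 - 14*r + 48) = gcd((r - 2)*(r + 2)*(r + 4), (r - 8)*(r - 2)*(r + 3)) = r - 2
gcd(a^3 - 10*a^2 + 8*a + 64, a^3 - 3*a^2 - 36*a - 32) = a - 8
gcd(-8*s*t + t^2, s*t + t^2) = t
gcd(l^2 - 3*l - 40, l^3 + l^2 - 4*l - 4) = 1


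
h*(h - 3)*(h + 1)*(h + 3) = h^4 + h^3 - 9*h^2 - 9*h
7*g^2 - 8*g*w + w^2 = (-7*g + w)*(-g + w)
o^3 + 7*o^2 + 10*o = o*(o + 2)*(o + 5)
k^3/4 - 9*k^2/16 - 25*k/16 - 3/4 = (k/4 + 1/4)*(k - 4)*(k + 3/4)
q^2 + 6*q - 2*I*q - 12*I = (q + 6)*(q - 2*I)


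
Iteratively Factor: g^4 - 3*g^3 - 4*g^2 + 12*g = (g)*(g^3 - 3*g^2 - 4*g + 12) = g*(g - 2)*(g^2 - g - 6) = g*(g - 2)*(g + 2)*(g - 3)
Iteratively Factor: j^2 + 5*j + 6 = (j + 3)*(j + 2)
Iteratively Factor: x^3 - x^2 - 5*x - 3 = (x - 3)*(x^2 + 2*x + 1) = (x - 3)*(x + 1)*(x + 1)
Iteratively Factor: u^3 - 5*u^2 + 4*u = (u)*(u^2 - 5*u + 4) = u*(u - 4)*(u - 1)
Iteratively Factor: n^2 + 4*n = (n)*(n + 4)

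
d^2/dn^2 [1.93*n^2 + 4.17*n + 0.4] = 3.86000000000000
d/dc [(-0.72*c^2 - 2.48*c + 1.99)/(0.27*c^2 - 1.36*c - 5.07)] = (1.6488*c^2 + 6.2262*c + 15.28)/(0.0729*c^4 - 0.7344*c^3 - 0.8882*c^2 + 13.7904*c + 25.7049)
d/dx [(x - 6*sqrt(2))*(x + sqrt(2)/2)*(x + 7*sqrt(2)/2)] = 3*x^2 - 4*sqrt(2)*x - 89/2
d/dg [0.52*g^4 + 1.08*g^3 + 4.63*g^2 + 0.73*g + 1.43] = 2.08*g^3 + 3.24*g^2 + 9.26*g + 0.73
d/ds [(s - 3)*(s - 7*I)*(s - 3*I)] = 3*s^2 + s*(-6 - 20*I) - 21 + 30*I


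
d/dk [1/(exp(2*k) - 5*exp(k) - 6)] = (5 - 2*exp(k))*exp(k)/(-exp(2*k) + 5*exp(k) + 6)^2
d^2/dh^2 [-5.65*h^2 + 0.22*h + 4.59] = -11.3000000000000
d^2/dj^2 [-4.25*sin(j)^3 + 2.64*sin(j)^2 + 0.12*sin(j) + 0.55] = 38.25*sin(j)^3 - 10.56*sin(j)^2 - 25.62*sin(j) + 5.28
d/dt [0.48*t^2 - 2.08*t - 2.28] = 0.96*t - 2.08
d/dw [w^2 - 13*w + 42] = 2*w - 13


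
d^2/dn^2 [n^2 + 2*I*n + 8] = 2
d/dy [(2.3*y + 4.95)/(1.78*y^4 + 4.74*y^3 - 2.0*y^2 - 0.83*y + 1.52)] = (-12.282*y^4 - 57.048*y^3 - 65.789*y^2 + 19.8*y + 7.6045)/(3.1684*y^8 + 16.8744*y^7 + 15.3476*y^6 - 21.9148*y^5 + 1.5428*y^4 + 17.7296*y^3 - 5.3911*y^2 - 2.5232*y + 2.3104)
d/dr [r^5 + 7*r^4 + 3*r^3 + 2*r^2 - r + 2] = 5*r^4 + 28*r^3 + 9*r^2 + 4*r - 1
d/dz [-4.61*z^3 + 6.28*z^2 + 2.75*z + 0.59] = -13.83*z^2 + 12.56*z + 2.75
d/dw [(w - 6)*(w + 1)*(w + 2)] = 3*w^2 - 6*w - 16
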